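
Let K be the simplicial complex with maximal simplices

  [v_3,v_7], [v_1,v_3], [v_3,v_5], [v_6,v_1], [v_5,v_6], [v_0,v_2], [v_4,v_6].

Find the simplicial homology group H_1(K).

K has 8 vertices, 7 edges.
rank ∂_1 = 6, rank ∂_2 = 0 ⇒ b_1 = 7 − 6 − 0 = 1. So H_1 = Z.

H_1 = Z.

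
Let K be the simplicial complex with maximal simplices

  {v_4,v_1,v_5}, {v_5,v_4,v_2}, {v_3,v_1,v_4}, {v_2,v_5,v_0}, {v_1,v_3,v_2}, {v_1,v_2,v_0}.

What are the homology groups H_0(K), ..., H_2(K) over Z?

Fix the vertex order v_0 < v_1 < v_2 < v_3 < v_4 < v_5 and write every simplex with vertices in increasing order. Then dim K = 2 and the simplices of K are:

  0-simplices (6): [v_0], [v_1], [v_2], [v_3], [v_4], [v_5]
  1-simplices (12): [v_0,v_1], [v_0,v_2], [v_0,v_5], [v_1,v_2], [v_1,v_3], [v_1,v_4], [v_1,v_5], [v_2,v_3], [v_2,v_4], [v_2,v_5], [v_3,v_4], [v_4,v_5]
  2-simplices (6): [v_0,v_1,v_2], [v_0,v_2,v_5], [v_1,v_2,v_3], [v_1,v_3,v_4], [v_1,v_4,v_5], [v_2,v_4,v_5]

giving chain groups C_0 ≅ Z^6, C_1 ≅ Z^12, C_2 ≅ Z^6.

∂_1: C_1 → C_0 is given by ∂[p,q] = [q] − [p]. For instance
  ∂[v_2,v_5] = [v_5] − [v_2].
This gives a 6×12 integer matrix of rank 5; reducing to Smith normal form yields diagonal entries (1,1,1,1,1).

Boundary ∂_2: C_2 → C_1 acts by ∂[p,q,r] = [q,r] − [p,r] + [p,q]. For instance
  ∂[v_1,v_3,v_4] = [v_3,v_4] − [v_1,v_4] + [v_1,v_3],
  ∂[v_0,v_2,v_5] = [v_2,v_5] − [v_0,v_5] + [v_0,v_2].
This gives a 12×6 integer matrix of rank 6; reducing to Smith normal form yields diagonal entries (1,1,1,1,1,1).

Reading off H_k = ker ∂_k / im ∂_{k+1}:

  H_0: rank C_0 − rank ∂_1 = 6 − 5 = 1, and the invariant factors of ∂_1 are all 1, so H_0 = Z.
  H_1: rank ker ∂_1 − rank ∂_2 = (12 − 5) − 6 = 1, and the invariant factors of ∂_2 are all 1, so H_1 = Z.
  H_2: rank ker ∂_2 − rank ∂_3 = (6 − 6) − 0 = 0, and there is no ∂_3, so H_2 = 0.

(K is a triangulation of the cylinder S^1 x I.)

H_0 = Z,  H_1 = Z,  H_2 = 0.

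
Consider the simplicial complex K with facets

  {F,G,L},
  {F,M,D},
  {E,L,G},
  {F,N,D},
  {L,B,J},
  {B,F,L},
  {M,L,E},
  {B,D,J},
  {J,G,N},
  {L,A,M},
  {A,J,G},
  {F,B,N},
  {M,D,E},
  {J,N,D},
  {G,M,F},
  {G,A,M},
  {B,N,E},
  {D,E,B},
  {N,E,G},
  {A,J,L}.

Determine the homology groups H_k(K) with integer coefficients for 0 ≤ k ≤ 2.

H_0 ≅ Z,  H_1 ≅ Z ⊕ Z/2,  H_2 = 0.

Fix the vertex order A < B < D < E < F < G < J < L < M < N and write every simplex with vertices in increasing order. Then dim K = 2 and the simplices of K are:

  0-simplices (10): A, B, D, E, F, G, J, L, M, N
  1-simplices (30): AG, AJ, AL, AM, BD, BE, BF, BJ, BL, BN, DE, DF, DJ, DM, DN, EG, EL, EM, EN, FG, FL, FM, FN, GJ, GL, GM, GN, JL, JN, LM
  2-simplices (20): AGJ, AGM, AJL, ALM, BDE, BDJ, BEN, BFL, BFN, BJL, DEM, DFM, DFN, DJN, EGL, EGN, ELM, FGL, FGM, GJN

Hence C_0 ≅ Z^10, C_1 ≅ Z^30, C_2 ≅ Z^20.

∂_1: C_1 → C_0 is given by ∂[p,q] = [q] − [p]. For instance
  ∂BN = N − B.
This gives a 10×30 integer matrix of rank 9; reducing to Smith normal form yields diagonal entries (1,1,1,1,1,1,1,1,1).

Boundary ∂_2: C_2 → C_1 acts by ∂[p,q,r] = [q,r] − [p,r] + [p,q]. For instance
  ∂DJN = JN − DN + DJ,
  ∂BFL = FL − BL + BF.
The resulting 30×20 matrix has rank 20, and its Smith normal form has invariant factors (1,1,1,1,1,1,1,1,1,1,1,1,1,1,1,1,1,1,1,2).

Now H_k = ker ∂_k / im ∂_{k+1}, so:

  H_0: rank C_0 − rank ∂_1 = 10 − 9 = 1, and the invariant factors of ∂_1 are all 1, so H_0 = Z.
  H_1: rank ker ∂_1 − rank ∂_2 = (30 − 9) − 20 = 1, and ∂_2 has invariant factor 2 > 1, so H_1 = Z ⊕ Z/2.
  H_2: rank ker ∂_2 − rank ∂_3 = (20 − 20) − 0 = 0, and there is no ∂_3, so H_2 = 0.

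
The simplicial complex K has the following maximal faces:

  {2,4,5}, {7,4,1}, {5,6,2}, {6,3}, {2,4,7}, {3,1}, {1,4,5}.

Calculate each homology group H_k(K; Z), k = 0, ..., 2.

We work with the vertex ordering 1 < 2 < 3 < 4 < 5 < 6 < 7. The simplices of K, each written with vertices in increasing order, are:

  0-simplices (7): [1], [2], [3], [4], [5], [6], [7]
  1-simplices (12): [1,3], [1,4], [1,5], [1,7], [2,4], [2,5], [2,6], [2,7], [3,6], [4,5], [4,7], [5,6]
  2-simplices (5): [1,4,5], [1,4,7], [2,4,5], [2,4,7], [2,5,6]

giving chain groups C_0 ≅ Z^7, C_1 ≅ Z^12, C_2 ≅ Z^5.

The boundary map ∂_1: C_1 → C_0 maps an edge to its endpoints' difference, ∂[p,q] = q − p. For instance
  ∂[3,6] = [6] − [3].
This gives a 7×12 integer matrix of rank 6; reducing to Smith normal form yields diagonal entries (1,1,1,1,1,1).

The boundary map ∂_2: C_2 → C_1 acts by ∂[p,q,r] = [q,r] − [p,r] + [p,q]. For instance
  ∂[2,5,6] = [5,6] − [2,6] + [2,5],
  ∂[1,4,5] = [4,5] − [1,5] + [1,4].
As a 12×5 matrix over Z this has rank 5, with invariant factors (1,1,1,1,1).

Reading off H_k = ker ∂_k / im ∂_{k+1}:

  H_0: rank C_0 − rank ∂_1 = 7 − 6 = 1, and the invariant factors of ∂_1 are all 1, so H_0 ≅ Z.
  H_1: rank ker ∂_1 − rank ∂_2 = (12 − 6) − 5 = 1, and the invariant factors of ∂_2 are all 1, so H_1 ≅ Z.
  H_2: rank ker ∂_2 − rank ∂_3 = (5 − 5) − 0 = 0, and there is no ∂_3, so H_2 ≅ 0.

H_0 ≅ Z,  H_1 ≅ Z,  H_2 = 0.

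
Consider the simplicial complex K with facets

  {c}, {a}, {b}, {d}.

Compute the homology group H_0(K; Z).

K has 4 vertices.
rank ∂_0 = 0, rank ∂_1 = 0 ⇒ b_0 = 4 − 0 − 0 = 4. So H_0 = Z^4.

H_0 = Z^4.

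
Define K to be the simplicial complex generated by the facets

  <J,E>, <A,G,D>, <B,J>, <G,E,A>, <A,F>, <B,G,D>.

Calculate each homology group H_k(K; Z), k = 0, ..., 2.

H_0 ≅ Z,  H_1 ≅ Z,  H_2 = 0.

K has 7 vertices, 10 edges, 3 triangles.
rank ∂_0 = 0, rank ∂_1 = 6 ⇒ b_0 = 7 − 0 − 6 = 1; all invariant factors of ∂_1 are 1 so no torsion. So H_0 = Z.
rank ∂_1 = 6, rank ∂_2 = 3 ⇒ b_1 = 10 − 6 − 3 = 1; all invariant factors of ∂_2 are 1 so no torsion. So H_1 = Z.
rank ∂_2 = 3, rank ∂_3 = 0 ⇒ b_2 = 3 − 3 − 0 = 0. So H_2 = 0.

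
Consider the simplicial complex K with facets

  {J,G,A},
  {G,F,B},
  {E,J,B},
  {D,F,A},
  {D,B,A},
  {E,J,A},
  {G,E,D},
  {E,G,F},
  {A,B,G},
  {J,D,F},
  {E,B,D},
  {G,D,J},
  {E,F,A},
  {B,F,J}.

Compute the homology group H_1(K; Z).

H_1 ≅ Z^2.

Take the total order A < B < D < E < F < G < J on the vertex set. Then K (dimension 2) consists of the simplices:

  0-simplices (7): A, B, D, E, F, G, J
  1-simplices (21): AB, AD, AE, AF, AG, AJ, BD, BE, BF, BG, BJ, DE, DF, DG, DJ, EF, EG, EJ, FG, FJ, GJ
  2-simplices (14): ABD, ABG, ADF, AEF, AEJ, AGJ, BDE, BEJ, BFG, BFJ, DEG, DFJ, DGJ, EFG

giving chain groups C_0 ≅ Z^7, C_1 ≅ Z^21, C_2 ≅ Z^14.

Boundary ∂_1: C_1 → C_0 is given by ∂[p,q] = [q] − [p]. For instance
  ∂GJ = J − G.
The 7×21 boundary matrix has rank 6 and Smith normal form diag(1,1,1,1,1,1).

∂_2: C_2 → C_1 acts by ∂[p,q,r] = [q,r] − [p,r] + [p,q]. For instance
  ∂BDE = DE − BE + BD,
  ∂DEG = EG − DG + DE.
As a 21×14 matrix over Z this has rank 13, with invariant factors (1,1,1,1,1,1,1,1,1,1,1,1,1).

Now H_k = ker ∂_k / im ∂_{k+1}, so:

  H_1: rank ker ∂_1 − rank ∂_2 = (21 − 6) − 13 = 2, and the invariant factors of ∂_2 are all 1, so H_1 = Z^2.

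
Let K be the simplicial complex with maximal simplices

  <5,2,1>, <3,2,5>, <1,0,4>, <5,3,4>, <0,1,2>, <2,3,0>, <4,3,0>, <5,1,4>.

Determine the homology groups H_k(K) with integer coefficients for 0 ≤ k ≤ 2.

We work with the vertex ordering 0 < 1 < 2 < 3 < 4 < 5. The simplices of K, each written with vertices in increasing order, are:

  0-simplices (6): [0], [1], [2], [3], [4], [5]
  1-simplices (12): [0,1], [0,2], [0,3], [0,4], [1,2], [1,4], [1,5], [2,3], [2,5], [3,4], [3,5], [4,5]
  2-simplices (8): [0,1,2], [0,1,4], [0,2,3], [0,3,4], [1,2,5], [1,4,5], [2,3,5], [3,4,5]

Hence C_0 ≅ Z^6, C_1 ≅ Z^12, C_2 ≅ Z^8.

Boundary ∂_1: C_1 → C_0 is given by ∂[p,q] = [q] − [p]. For instance
  ∂[4,5] = [5] − [4].
As a 6×12 matrix over Z this has rank 5, with invariant factors (1,1,1,1,1).

The boundary map ∂_2: C_2 → C_1 acts by ∂[p,q,r] = [q,r] − [p,r] + [p,q]. For instance
  ∂[2,3,5] = [3,5] − [2,5] + [2,3],
  ∂[0,1,4] = [1,4] − [0,4] + [0,1].
The resulting 12×8 matrix has rank 7, and its Smith normal form has invariant factors (1,1,1,1,1,1,1).

Reading off H_k = ker ∂_k / im ∂_{k+1}:

  H_0: rank C_0 − rank ∂_1 = 6 − 5 = 1, and the invariant factors of ∂_1 are all 1, so H_0 ≅ Z.
  H_1: rank ker ∂_1 − rank ∂_2 = (12 − 5) − 7 = 0, and the invariant factors of ∂_2 are all 1, so H_1 ≅ 0.
  H_2: rank ker ∂_2 − rank ∂_3 = (8 − 7) − 0 = 1, and there is no ∂_3, so H_2 ≅ Z.

(K is a triangulation of the 2-sphere S^2.)

H_0 ≅ Z,  H_1 = 0,  H_2 ≅ Z.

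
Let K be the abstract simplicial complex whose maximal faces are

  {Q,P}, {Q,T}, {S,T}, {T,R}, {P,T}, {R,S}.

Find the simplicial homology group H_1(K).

Fix the vertex order P < Q < R < S < T and write every simplex with vertices in increasing order. Then dim K = 1 and the simplices of K are:

  0-simplices (5): P, Q, R, S, T
  1-simplices (6): PQ, PT, QT, RS, RT, ST

Hence C_0 ≅ Z^5, C_1 ≅ Z^6.

The boundary map ∂_1: C_1 → C_0 maps an edge to its endpoints' difference, ∂[p,q] = q − p.
This gives a 5×6 integer matrix of rank 4; reducing to Smith normal form yields diagonal entries (1,1,1,1).

Reading off H_k = ker ∂_k / im ∂_{k+1}:

  H_1: rank ker ∂_1 − rank ∂_2 = (6 − 4) − 0 = 2, and there is no ∂_2, so H_1 ≅ Z^2.

(K is a triangulation of a wedge of 2 circles.)

H_1 = Z^2.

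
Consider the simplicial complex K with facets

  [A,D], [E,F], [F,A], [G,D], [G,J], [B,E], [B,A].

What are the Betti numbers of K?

Order the vertices as A < B < D < E < F < G < J. Listing each simplex with vertices in this order, K has dimension 1 with simplices:

  0-simplices (7): A, B, D, E, F, G, J
  1-simplices (7): AB, AD, AF, BE, DG, EF, GJ

Hence C_0 ≅ Z^7, C_1 ≅ Z^7.

The boundary map ∂_1: C_1 → C_0 is given by ∂[p,q] = [q] − [p].
As a 7×7 matrix over Z this has rank 6, with invariant factors (1,1,1,1,1,1).

From H_k ≅ ker(∂_k) / im(∂_{k+1}) we obtain:

  H_0: rank C_0 − rank ∂_1 = 7 − 6 = 1, and the invariant factors of ∂_1 are all 1, so H_0 = Z.
  H_1: rank ker ∂_1 − rank ∂_2 = (7 − 6) − 0 = 1, and there is no ∂_2, so H_1 = Z.

Hence the Betti numbers are b_0 = 1, b_1 = 1.

b_0 = 1, b_1 = 1.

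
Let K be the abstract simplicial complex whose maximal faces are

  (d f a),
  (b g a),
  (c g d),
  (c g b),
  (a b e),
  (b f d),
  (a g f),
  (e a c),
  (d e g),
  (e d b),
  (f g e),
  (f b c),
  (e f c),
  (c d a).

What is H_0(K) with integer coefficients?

H_0 ≅ Z.

We work with the vertex ordering a < b < c < d < e < f < g. The simplices of K, each written with vertices in increasing order, are:

  0-simplices (7): a, b, c, d, e, f, g
  1-simplices (21): ab, ac, ad, ae, af, ag, bc, bd, be, bf, bg, cd, ce, cf, cg, de, df, dg, ef, eg, fg
  2-simplices (14): abe, abg, acd, ace, adf, afg, bcf, bcg, bde, bdf, cdg, cef, deg, efg

so the chain groups are C_0 ≅ Z^7, C_1 ≅ Z^21, C_2 ≅ Z^14.

∂_1: C_1 → C_0 maps an edge to its endpoints' difference, ∂[p,q] = q − p. For instance
  ∂cd = d − c.
The 7×21 boundary matrix has rank 6 and Smith normal form diag(1,1,1,1,1,1).

∂_2: C_2 → C_1 acts by ∂[p,q,r] = [q,r] − [p,r] + [p,q]. For instance
  ∂bdf = df − bf + bd,
  ∂bde = de − be + bd.
As a 21×14 matrix over Z this has rank 13, with invariant factors (1,1,1,1,1,1,1,1,1,1,1,1,1).

From H_k ≅ ker(∂_k) / im(∂_{k+1}) we obtain:

  H_0: rank C_0 − rank ∂_1 = 7 − 6 = 1, and the invariant factors of ∂_1 are all 1, so H_0 = Z.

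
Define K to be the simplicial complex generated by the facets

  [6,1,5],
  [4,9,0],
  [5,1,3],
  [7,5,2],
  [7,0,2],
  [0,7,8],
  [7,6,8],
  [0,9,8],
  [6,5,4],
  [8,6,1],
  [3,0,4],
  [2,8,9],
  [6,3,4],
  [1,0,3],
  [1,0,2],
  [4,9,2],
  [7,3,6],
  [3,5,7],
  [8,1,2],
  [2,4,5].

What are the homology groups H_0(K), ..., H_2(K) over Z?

Take the total order 0 < 1 < 2 < 3 < 4 < 5 < 6 < 7 < 8 < 9 on the vertex set. Then K (dimension 2) consists of the simplices:

  0-simplices (10): [0], [1], [2], [3], [4], [5], [6], [7], [8], [9]
  1-simplices (30): (30 of them)
  2-simplices (20): (20 of them)

Hence C_0 ≅ Z^10, C_1 ≅ Z^30, C_2 ≅ Z^20.

Boundary ∂_1: C_1 → C_0 maps an edge to its endpoints' difference, ∂[p,q] = q − p. For instance
  ∂[3,7] = [7] − [3].
As a 10×30 matrix over Z this has rank 9, with invariant factors (1,1,1,1,1,1,1,1,1).

Boundary ∂_2: C_2 → C_1 maps a triangle to the signed sum of its edges. For instance
  ∂[1,2,8] = [2,8] − [1,8] + [1,2],
  ∂[1,3,5] = [3,5] − [1,5] + [1,3].
The resulting 30×20 matrix has rank 20, and its Smith normal form has invariant factors (1,1,1,1,1,1,1,1,1,1,1,1,1,1,1,1,1,1,1,2).

Reading off H_k = ker ∂_k / im ∂_{k+1}:

  H_0: rank C_0 − rank ∂_1 = 10 − 9 = 1, and the invariant factors of ∂_1 are all 1, so H_0 = Z.
  H_1: rank ker ∂_1 − rank ∂_2 = (30 − 9) − 20 = 1, and ∂_2 has invariant factor 2 > 1, so H_1 = Z ⊕ Z/2Z.
  H_2: rank ker ∂_2 − rank ∂_3 = (20 − 20) − 0 = 0, and there is no ∂_3, so H_2 = 0.

As a check, the Euler characteristic is 10 − 30 + 20 = 0, which agrees with 1 − 1 + 0 = 0.

H_0 ≅ Z,  H_1 ≅ Z ⊕ Z/2Z,  H_2 = 0.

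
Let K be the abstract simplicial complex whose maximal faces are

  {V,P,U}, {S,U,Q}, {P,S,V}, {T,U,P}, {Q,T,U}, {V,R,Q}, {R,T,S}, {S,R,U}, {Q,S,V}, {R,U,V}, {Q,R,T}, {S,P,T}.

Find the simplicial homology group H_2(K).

Order the vertices as P < Q < R < S < T < U < V. Listing each simplex with vertices in this order, K has dimension 2 with simplices:

  0-simplices (7): P, Q, R, S, T, U, V
  1-simplices (18): PS, PT, PU, PV, QR, QS, QT, QU, QV, RS, RT, RU, RV, ST, SU, SV, TU, UV
  2-simplices (12): PST, PSV, PTU, PUV, QRT, QRV, QSU, QSV, QTU, RST, RSU, RUV

so the chain groups are C_0 ≅ Z^7, C_1 ≅ Z^18, C_2 ≅ Z^12.

The boundary map ∂_1: C_1 → C_0 maps an edge to its endpoints' difference, ∂[p,q] = q − p. For instance
  ∂UV = V − U.
The 7×18 boundary matrix has rank 6 and Smith normal form diag(1,1,1,1,1,1).

The boundary map ∂_2: C_2 → C_1 sends each 2-simplex [p,q,r] to [q,r] − [p,r] + [p,q]. For instance
  ∂PSV = SV − PV + PS,
  ∂RUV = UV − RV + RU.
As a 18×12 matrix over Z this has rank 12, with invariant factors (1,1,1,1,1,1,1,1,1,1,1,2).

Now H_k = ker ∂_k / im ∂_{k+1}, so:

  H_2: rank ker ∂_2 − rank ∂_3 = (12 − 12) − 0 = 0, and there is no ∂_3, so H_2 ≅ 0.

(K is a triangulation of the real projective plane RP^2.)

H_2 ≅ 0.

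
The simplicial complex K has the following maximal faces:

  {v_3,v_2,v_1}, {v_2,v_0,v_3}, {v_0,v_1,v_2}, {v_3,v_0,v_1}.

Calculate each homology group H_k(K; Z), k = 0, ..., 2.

Fix the vertex order v_0 < v_1 < v_2 < v_3 and write every simplex with vertices in increasing order. Then dim K = 2 and the simplices of K are:

  0-simplices (4): [v_0], [v_1], [v_2], [v_3]
  1-simplices (6): [v_0,v_1], [v_0,v_2], [v_0,v_3], [v_1,v_2], [v_1,v_3], [v_2,v_3]
  2-simplices (4): [v_0,v_1,v_2], [v_0,v_1,v_3], [v_0,v_2,v_3], [v_1,v_2,v_3]

so the chain groups are C_0 ≅ Z^4, C_1 ≅ Z^6, C_2 ≅ Z^4.

Boundary ∂_1: C_1 → C_0 maps an edge to its endpoints' difference, ∂[p,q] = q − p. For instance
  ∂[v_2,v_3] = [v_3] − [v_2].
This gives a 4×6 integer matrix of rank 3; reducing to Smith normal form yields diagonal entries (1,1,1).

∂_2: C_2 → C_1 sends each 2-simplex [p,q,r] to [q,r] − [p,r] + [p,q]. For instance
  ∂[v_1,v_2,v_3] = [v_2,v_3] − [v_1,v_3] + [v_1,v_2],
  ∂[v_0,v_2,v_3] = [v_2,v_3] − [v_0,v_3] + [v_0,v_2].
As a 6×4 matrix over Z this has rank 3, with invariant factors (1,1,1).

Now H_k = ker ∂_k / im ∂_{k+1}, so:

  H_0: rank C_0 − rank ∂_1 = 4 − 3 = 1, and the invariant factors of ∂_1 are all 1, so H_0 ≅ Z.
  H_1: rank ker ∂_1 − rank ∂_2 = (6 − 3) − 3 = 0, and the invariant factors of ∂_2 are all 1, so H_1 ≅ 0.
  H_2: rank ker ∂_2 − rank ∂_3 = (4 − 3) − 0 = 1, and there is no ∂_3, so H_2 ≅ Z.

(K is a triangulation of the 2-sphere S^2.)

H_0 ≅ Z,  H_1 = 0,  H_2 ≅ Z.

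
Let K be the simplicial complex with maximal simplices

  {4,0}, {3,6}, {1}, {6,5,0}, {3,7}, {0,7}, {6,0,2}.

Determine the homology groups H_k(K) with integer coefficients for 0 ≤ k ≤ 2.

H_0 ≅ Z^2,  H_1 ≅ Z,  H_2 = 0.

Fix the vertex order 0 < 1 < 2 < 3 < 4 < 5 < 6 < 7 and write every simplex with vertices in increasing order. Then dim K = 2 and the simplices of K are:

  0-simplices (8): [0], [1], [2], [3], [4], [5], [6], [7]
  1-simplices (9): [0,2], [0,4], [0,5], [0,6], [0,7], [2,6], [3,6], [3,7], [5,6]
  2-simplices (2): [0,2,6], [0,5,6]

Hence C_0 ≅ Z^8, C_1 ≅ Z^9, C_2 ≅ Z^2.

The boundary map ∂_1: C_1 → C_0 sends each edge [p,q] (with p < q) to q − p. For instance
  ∂[3,7] = [7] − [3].
The 8×9 boundary matrix has rank 6 and Smith normal form diag(1,1,1,1,1,1).

Boundary ∂_2: C_2 → C_1 acts by ∂[p,q,r] = [q,r] − [p,r] + [p,q]. For instance
  ∂[0,5,6] = [5,6] − [0,6] + [0,5],
  ∂[0,2,6] = [2,6] − [0,6] + [0,2].
The resulting 9×2 matrix has rank 2, and its Smith normal form has invariant factors (1,1).

From H_k ≅ ker(∂_k) / im(∂_{k+1}) we obtain:

  H_0: rank C_0 − rank ∂_1 = 8 − 6 = 2, and the invariant factors of ∂_1 are all 1, so H_0 = Z^2.
  H_1: rank ker ∂_1 − rank ∂_2 = (9 − 6) − 2 = 1, and the invariant factors of ∂_2 are all 1, so H_1 = Z.
  H_2: rank ker ∂_2 − rank ∂_3 = (2 − 2) − 0 = 0, and there is no ∂_3, so H_2 = 0.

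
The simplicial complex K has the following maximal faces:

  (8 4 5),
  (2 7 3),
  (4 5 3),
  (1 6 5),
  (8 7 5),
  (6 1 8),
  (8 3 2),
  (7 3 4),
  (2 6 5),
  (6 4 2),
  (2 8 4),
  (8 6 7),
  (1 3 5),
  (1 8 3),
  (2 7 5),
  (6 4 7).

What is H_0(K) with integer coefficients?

Order the vertices as 1 < 2 < 3 < 4 < 5 < 6 < 7 < 8. Listing each simplex with vertices in this order, K has dimension 2 with simplices:

  0-simplices (8): [1], [2], [3], [4], [5], [6], [7], [8]
  1-simplices (24): (24 of them)
  2-simplices (16): [1,3,5], [1,3,8], [1,5,6], [1,6,8], [2,3,7], [2,3,8], [2,4,6], [2,4,8], [2,5,6], [2,5,7], [3,4,5], [3,4,7], [4,5,8], [4,6,7], [5,7,8], [6,7,8]

so the chain groups are C_0 ≅ Z^8, C_1 ≅ Z^24, C_2 ≅ Z^16.

∂_1: C_1 → C_0 sends each edge [p,q] (with p < q) to q − p. For instance
  ∂[2,5] = [5] − [2].
This gives a 8×24 integer matrix of rank 7; reducing to Smith normal form yields diagonal entries (1,1,1,1,1,1,1).

Boundary ∂_2: C_2 → C_1 acts by ∂[p,q,r] = [q,r] − [p,r] + [p,q]. For instance
  ∂[2,3,8] = [3,8] − [2,8] + [2,3],
  ∂[6,7,8] = [7,8] − [6,8] + [6,7].
As a 24×16 matrix over Z this has rank 15, with invariant factors (1,1,1,1,1,1,1,1,1,1,1,1,1,1,1).

Computing H_k = (kernel of ∂_k) / (image of ∂_{k+1}):

  H_0: rank C_0 − rank ∂_1 = 8 − 7 = 1, and the invariant factors of ∂_1 are all 1, so H_0 ≅ Z.

H_0 = Z.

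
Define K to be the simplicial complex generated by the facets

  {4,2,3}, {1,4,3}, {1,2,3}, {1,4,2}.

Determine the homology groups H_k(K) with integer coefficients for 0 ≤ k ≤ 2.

We work with the vertex ordering 1 < 2 < 3 < 4. The simplices of K, each written with vertices in increasing order, are:

  0-simplices (4): [1], [2], [3], [4]
  1-simplices (6): [1,2], [1,3], [1,4], [2,3], [2,4], [3,4]
  2-simplices (4): [1,2,3], [1,2,4], [1,3,4], [2,3,4]

Hence C_0 ≅ Z^4, C_1 ≅ Z^6, C_2 ≅ Z^4.

Boundary ∂_1: C_1 → C_0 is given by ∂[p,q] = [q] − [p]. For instance
  ∂[1,4] = [4] − [1].
The resulting 4×6 matrix has rank 3, and its Smith normal form has invariant factors (1,1,1).

∂_2: C_2 → C_1 maps a triangle to the signed sum of its edges. For instance
  ∂[1,2,3] = [2,3] − [1,3] + [1,2],
  ∂[1,3,4] = [3,4] − [1,4] + [1,3].
The 6×4 boundary matrix has rank 3 and Smith normal form diag(1,1,1).

From H_k ≅ ker(∂_k) / im(∂_{k+1}) we obtain:

  H_0: rank C_0 − rank ∂_1 = 4 − 3 = 1, and the invariant factors of ∂_1 are all 1, so H_0 ≅ Z.
  H_1: rank ker ∂_1 − rank ∂_2 = (6 − 3) − 3 = 0, and the invariant factors of ∂_2 are all 1, so H_1 ≅ 0.
  H_2: rank ker ∂_2 − rank ∂_3 = (4 − 3) − 0 = 1, and there is no ∂_3, so H_2 ≅ Z.

H_0 ≅ Z,  H_1 = 0,  H_2 ≅ Z.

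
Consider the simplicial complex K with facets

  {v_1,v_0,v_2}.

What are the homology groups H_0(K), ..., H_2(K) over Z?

We work with the vertex ordering v_0 < v_1 < v_2. The simplices of K, each written with vertices in increasing order, are:

  0-simplices (3): [v_0], [v_1], [v_2]
  1-simplices (3): [v_0,v_1], [v_0,v_2], [v_1,v_2]
  2-simplices (1): [v_0,v_1,v_2]

Hence C_0 ≅ Z^3, C_1 ≅ Z^3, C_2 ≅ Z^1.

∂_1: C_1 → C_0 maps an edge to its endpoints' difference, ∂[p,q] = q − p. For instance
  ∂[v_0,v_2] = [v_2] − [v_0].
The resulting 3×3 matrix has rank 2, and its Smith normal form has invariant factors (1,1).

Boundary ∂_2: C_2 → C_1 sends each 2-simplex [p,q,r] to [q,r] − [p,r] + [p,q]. For instance
  ∂[v_0,v_1,v_2] = [v_1,v_2] − [v_0,v_2] + [v_0,v_1].
As a 3×1 matrix over Z this has rank 1, with invariant factors (1).

Reading off H_k = ker ∂_k / im ∂_{k+1}:

  H_0: rank C_0 − rank ∂_1 = 3 − 2 = 1, and the invariant factors of ∂_1 are all 1, so H_0 = Z.
  H_1: rank ker ∂_1 − rank ∂_2 = (3 − 2) − 1 = 0, and the invariant factors of ∂_2 are all 1, so H_1 = 0.
  H_2: rank ker ∂_2 − rank ∂_3 = (1 − 1) − 0 = 0, and there is no ∂_3, so H_2 = 0.

H_0 = Z,  H_1 = 0,  H_2 = 0.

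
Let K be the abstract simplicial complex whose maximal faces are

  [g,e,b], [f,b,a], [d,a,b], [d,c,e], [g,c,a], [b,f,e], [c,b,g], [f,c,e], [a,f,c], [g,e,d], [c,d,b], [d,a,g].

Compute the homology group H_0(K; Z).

H_0 = Z.

We work with the vertex ordering a < b < c < d < e < f < g. The simplices of K, each written with vertices in increasing order, are:

  0-simplices (7): a, b, c, d, e, f, g
  1-simplices (18): ab, ac, ad, af, ag, bc, bd, be, bf, bg, cd, ce, cf, cg, de, dg, ef, eg
  2-simplices (12): abd, abf, acf, acg, adg, bcd, bcg, bef, beg, cde, cef, deg

Hence C_0 ≅ Z^7, C_1 ≅ Z^18, C_2 ≅ Z^12.

The boundary map ∂_1: C_1 → C_0 sends each edge [p,q] (with p < q) to q − p. For instance
  ∂bg = g − b.
The resulting 7×18 matrix has rank 6, and its Smith normal form has invariant factors (1,1,1,1,1,1).

Boundary ∂_2: C_2 → C_1 acts by ∂[p,q,r] = [q,r] − [p,r] + [p,q]. For instance
  ∂bcg = cg − bg + bc,
  ∂abd = bd − ad + ab.
The 18×12 boundary matrix has rank 12 and Smith normal form diag(1,1,1,1,1,1,1,1,1,1,1,2).

From H_k ≅ ker(∂_k) / im(∂_{k+1}) we obtain:

  H_0: rank C_0 − rank ∂_1 = 7 − 6 = 1, and the invariant factors of ∂_1 are all 1, so H_0 ≅ Z.

(K is a triangulation of the real projective plane RP^2.)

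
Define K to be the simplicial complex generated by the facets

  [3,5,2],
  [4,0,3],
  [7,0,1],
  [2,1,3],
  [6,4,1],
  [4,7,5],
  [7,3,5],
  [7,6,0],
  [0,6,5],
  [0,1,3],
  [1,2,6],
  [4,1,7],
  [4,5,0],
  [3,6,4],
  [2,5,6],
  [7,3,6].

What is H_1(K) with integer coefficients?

H_1 ≅ Z^2.

We work with the vertex ordering 0 < 1 < 2 < 3 < 4 < 5 < 6 < 7. The simplices of K, each written with vertices in increasing order, are:

  0-simplices (8): [0], [1], [2], [3], [4], [5], [6], [7]
  1-simplices (24): (24 of them)
  2-simplices (16): [0,1,3], [0,1,7], [0,3,4], [0,4,5], [0,5,6], [0,6,7], [1,2,3], [1,2,6], [1,4,6], [1,4,7], [2,3,5], [2,5,6], [3,4,6], [3,5,7], [3,6,7], [4,5,7]

so the chain groups are C_0 ≅ Z^8, C_1 ≅ Z^24, C_2 ≅ Z^16.

Boundary ∂_1: C_1 → C_0 is given by ∂[p,q] = [q] − [p].
This gives a 8×24 integer matrix of rank 7; reducing to Smith normal form yields diagonal entries (1,1,1,1,1,1,1).

Boundary ∂_2: C_2 → C_1 maps a triangle to the signed sum of its edges. For instance
  ∂[3,5,7] = [5,7] − [3,7] + [3,5],
  ∂[0,4,5] = [4,5] − [0,5] + [0,4].
The 24×16 boundary matrix has rank 15 and Smith normal form diag(1,1,1,1,1,1,1,1,1,1,1,1,1,1,1).

Computing H_k = (kernel of ∂_k) / (image of ∂_{k+1}):

  H_1: rank ker ∂_1 − rank ∂_2 = (24 − 7) − 15 = 2, and the invariant factors of ∂_2 are all 1, so H_1 ≅ Z^2.

(K is a triangulation of the torus T^2.)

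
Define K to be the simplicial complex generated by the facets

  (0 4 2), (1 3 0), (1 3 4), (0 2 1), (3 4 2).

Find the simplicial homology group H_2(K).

Fix the vertex order 0 < 1 < 2 < 3 < 4 and write every simplex with vertices in increasing order. Then dim K = 2 and the simplices of K are:

  0-simplices (5): [0], [1], [2], [3], [4]
  1-simplices (10): [0,1], [0,2], [0,3], [0,4], [1,2], [1,3], [1,4], [2,3], [2,4], [3,4]
  2-simplices (5): [0,1,2], [0,1,3], [0,2,4], [1,3,4], [2,3,4]

so the chain groups are C_0 ≅ Z^5, C_1 ≅ Z^10, C_2 ≅ Z^5.

The boundary map ∂_1: C_1 → C_0 is given by ∂[p,q] = [q] − [p]. For instance
  ∂[0,3] = [3] − [0].
The resulting 5×10 matrix has rank 4, and its Smith normal form has invariant factors (1,1,1,1).

Boundary ∂_2: C_2 → C_1 sends each 2-simplex [p,q,r] to [q,r] − [p,r] + [p,q]. For instance
  ∂[2,3,4] = [3,4] − [2,4] + [2,3],
  ∂[0,1,3] = [1,3] − [0,3] + [0,1].
This gives a 10×5 integer matrix of rank 5; reducing to Smith normal form yields diagonal entries (1,1,1,1,1).

Reading off H_k = ker ∂_k / im ∂_{k+1}:

  H_2: rank ker ∂_2 − rank ∂_3 = (5 − 5) − 0 = 0, and there is no ∂_3, so H_2 = 0.

H_2 = 0.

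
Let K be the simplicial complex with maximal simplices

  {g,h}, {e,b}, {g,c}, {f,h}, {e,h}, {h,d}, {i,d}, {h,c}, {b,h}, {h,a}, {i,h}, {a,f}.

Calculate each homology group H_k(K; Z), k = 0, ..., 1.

H_0 ≅ Z,  H_1 ≅ Z^4.

We work with the vertex ordering a < b < c < d < e < f < g < h < i. The simplices of K, each written with vertices in increasing order, are:

  0-simplices (9): a, b, c, d, e, f, g, h, i
  1-simplices (12): af, ah, be, bh, cg, ch, dh, di, eh, fh, gh, hi

so the chain groups are C_0 ≅ Z^9, C_1 ≅ Z^12.

The boundary map ∂_1: C_1 → C_0 is given by ∂[p,q] = [q] − [p]. For instance
  ∂gh = h − g.
The resulting 9×12 matrix has rank 8, and its Smith normal form has invariant factors (1,1,1,1,1,1,1,1).

From H_k ≅ ker(∂_k) / im(∂_{k+1}) we obtain:

  H_0: rank C_0 − rank ∂_1 = 9 − 8 = 1, and the invariant factors of ∂_1 are all 1, so H_0 = Z.
  H_1: rank ker ∂_1 − rank ∂_2 = (12 − 8) − 0 = 4, and there is no ∂_2, so H_1 = Z^4.

As a check, the Euler characteristic is 9 − 12 = -3, which agrees with 1 − 4 = -3.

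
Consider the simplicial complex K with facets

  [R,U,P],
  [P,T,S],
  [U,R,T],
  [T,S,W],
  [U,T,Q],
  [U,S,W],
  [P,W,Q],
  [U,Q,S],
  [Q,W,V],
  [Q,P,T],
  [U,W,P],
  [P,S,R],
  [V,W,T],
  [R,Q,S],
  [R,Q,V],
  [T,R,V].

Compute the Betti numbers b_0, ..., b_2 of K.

We work with the vertex ordering P < Q < R < S < T < U < V < W. The simplices of K, each written with vertices in increasing order, are:

  0-simplices (8): P, Q, R, S, T, U, V, W
  1-simplices (24): PQ, PR, PS, PT, PU, PW, QR, QS, QT, QU, QV, QW, RS, RT, RU, RV, ST, SU, SW, TU, TV, TW, UW, VW
  2-simplices (16): PQT, PQW, PRS, PRU, PST, PUW, QRS, QRV, QSU, QTU, QVW, RTU, RTV, STW, SUW, TVW

so the chain groups are C_0 ≅ Z^8, C_1 ≅ Z^24, C_2 ≅ Z^16.

Boundary ∂_1: C_1 → C_0 is given by ∂[p,q] = [q] − [p]. For instance
  ∂TV = V − T.
The resulting 8×24 matrix has rank 7, and its Smith normal form has invariant factors (1,1,1,1,1,1,1).

∂_2: C_2 → C_1 maps a triangle to the signed sum of its edges. For instance
  ∂STW = TW − SW + ST,
  ∂QRS = RS − QS + QR.
As a 24×16 matrix over Z this has rank 15, with invariant factors (1,1,1,1,1,1,1,1,1,1,1,1,1,1,1).

Now H_k = ker ∂_k / im ∂_{k+1}, so:

  H_0: rank C_0 − rank ∂_1 = 8 − 7 = 1, and the invariant factors of ∂_1 are all 1, so H_0 = Z.
  H_1: rank ker ∂_1 − rank ∂_2 = (24 − 7) − 15 = 2, and the invariant factors of ∂_2 are all 1, so H_1 = Z^2.
  H_2: rank ker ∂_2 − rank ∂_3 = (16 − 15) − 0 = 1, and there is no ∂_3, so H_2 = Z.

(K is a triangulation of the torus T^2.)

Hence the Betti numbers are b_0 = 1, b_1 = 2, b_2 = 1.

b_0 = 1, b_1 = 2, b_2 = 1.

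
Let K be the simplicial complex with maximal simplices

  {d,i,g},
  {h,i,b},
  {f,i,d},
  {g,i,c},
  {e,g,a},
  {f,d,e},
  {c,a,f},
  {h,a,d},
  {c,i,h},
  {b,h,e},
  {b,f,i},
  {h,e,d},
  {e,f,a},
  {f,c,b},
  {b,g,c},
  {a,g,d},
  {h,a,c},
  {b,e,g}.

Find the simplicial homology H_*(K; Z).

K has 9 vertices, 27 edges, 18 triangles.
rank ∂_0 = 0, rank ∂_1 = 8 ⇒ b_0 = 9 − 0 − 8 = 1; all invariant factors of ∂_1 are 1 so no torsion. So H_0 = Z.
rank ∂_1 = 8, rank ∂_2 = 18 ⇒ b_1 = 27 − 8 − 18 = 1; ∂_2 has invariant factor(s) [2] giving torsion. So H_1 = Z ⊕ Z/2Z.
rank ∂_2 = 18, rank ∂_3 = 0 ⇒ b_2 = 18 − 18 − 0 = 0. So H_2 = 0.

H_0 = Z,  H_1 = Z ⊕ Z/2Z,  H_2 = 0.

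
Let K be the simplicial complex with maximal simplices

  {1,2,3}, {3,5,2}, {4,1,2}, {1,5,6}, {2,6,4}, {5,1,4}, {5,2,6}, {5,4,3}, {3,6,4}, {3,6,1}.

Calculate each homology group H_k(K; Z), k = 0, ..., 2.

We work with the vertex ordering 1 < 2 < 3 < 4 < 5 < 6. The simplices of K, each written with vertices in increasing order, are:

  0-simplices (6): [1], [2], [3], [4], [5], [6]
  1-simplices (15): [1,2], [1,3], [1,4], [1,5], [1,6], [2,3], [2,4], [2,5], [2,6], [3,4], [3,5], [3,6], [4,5], [4,6], [5,6]
  2-simplices (10): [1,2,3], [1,2,4], [1,3,6], [1,4,5], [1,5,6], [2,3,5], [2,4,6], [2,5,6], [3,4,5], [3,4,6]

giving chain groups C_0 ≅ Z^6, C_1 ≅ Z^15, C_2 ≅ Z^10.

The boundary map ∂_1: C_1 → C_0 maps an edge to its endpoints' difference, ∂[p,q] = q − p. For instance
  ∂[3,4] = [4] − [3].
The 6×15 boundary matrix has rank 5 and Smith normal form diag(1,1,1,1,1).

∂_2: C_2 → C_1 sends each 2-simplex [p,q,r] to [q,r] − [p,r] + [p,q]. For instance
  ∂[2,4,6] = [4,6] − [2,6] + [2,4],
  ∂[1,3,6] = [3,6] − [1,6] + [1,3].
As a 15×10 matrix over Z this has rank 10, with invariant factors (1,1,1,1,1,1,1,1,1,2).

Reading off H_k = ker ∂_k / im ∂_{k+1}:

  H_0: rank C_0 − rank ∂_1 = 6 − 5 = 1, and the invariant factors of ∂_1 are all 1, so H_0 ≅ Z.
  H_1: rank ker ∂_1 − rank ∂_2 = (15 − 5) − 10 = 0, and ∂_2 has invariant factor 2 > 1, so H_1 ≅ Z/2.
  H_2: rank ker ∂_2 − rank ∂_3 = (10 − 10) − 0 = 0, and there is no ∂_3, so H_2 ≅ 0.

H_0 = Z,  H_1 = Z/2,  H_2 = 0.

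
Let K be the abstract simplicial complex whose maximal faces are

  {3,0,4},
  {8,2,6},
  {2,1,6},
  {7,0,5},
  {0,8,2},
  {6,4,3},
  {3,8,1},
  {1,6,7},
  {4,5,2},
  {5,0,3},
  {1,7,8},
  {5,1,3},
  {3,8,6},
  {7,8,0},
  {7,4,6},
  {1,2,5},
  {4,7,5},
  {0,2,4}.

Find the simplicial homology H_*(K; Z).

Take the total order 0 < 1 < 2 < 3 < 4 < 5 < 6 < 7 < 8 on the vertex set. Then K (dimension 2) consists of the simplices:

  0-simplices (9): [0], [1], [2], [3], [4], [5], [6], [7], [8]
  1-simplices (27): (27 of them)
  2-simplices (18): [0,2,4], [0,2,8], [0,3,4], [0,3,5], [0,5,7], [0,7,8], [1,2,5], [1,2,6], [1,3,5], [1,3,8], [1,6,7], [1,7,8], [2,4,5], [2,6,8], [3,4,6], [3,6,8], [4,5,7], [4,6,7]

giving chain groups C_0 ≅ Z^9, C_1 ≅ Z^27, C_2 ≅ Z^18.

Boundary ∂_1: C_1 → C_0 is given by ∂[p,q] = [q] − [p]. For instance
  ∂[2,4] = [4] − [2].
The resulting 9×27 matrix has rank 8, and its Smith normal form has invariant factors (1,1,1,1,1,1,1,1).

The boundary map ∂_2: C_2 → C_1 sends each 2-simplex [p,q,r] to [q,r] − [p,r] + [p,q]. For instance
  ∂[0,5,7] = [5,7] − [0,7] + [0,5],
  ∂[0,3,5] = [3,5] − [0,5] + [0,3].
As a 27×18 matrix over Z this has rank 18, with invariant factors (1,1,1,1,1,1,1,1,1,1,1,1,1,1,1,1,1,2).

From H_k ≅ ker(∂_k) / im(∂_{k+1}) we obtain:

  H_0: rank C_0 − rank ∂_1 = 9 − 8 = 1, and the invariant factors of ∂_1 are all 1, so H_0 ≅ Z.
  H_1: rank ker ∂_1 − rank ∂_2 = (27 − 8) − 18 = 1, and ∂_2 has invariant factor 2 > 1, so H_1 ≅ Z ⊕ Z/2.
  H_2: rank ker ∂_2 − rank ∂_3 = (18 − 18) − 0 = 0, and there is no ∂_3, so H_2 ≅ 0.

H_0 = Z,  H_1 = Z ⊕ Z/2,  H_2 = 0.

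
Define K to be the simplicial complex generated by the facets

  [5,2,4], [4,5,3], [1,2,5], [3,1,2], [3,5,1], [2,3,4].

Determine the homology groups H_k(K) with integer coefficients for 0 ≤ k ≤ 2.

Fix the vertex order 1 < 2 < 3 < 4 < 5 and write every simplex with vertices in increasing order. Then dim K = 2 and the simplices of K are:

  0-simplices (5): [1], [2], [3], [4], [5]
  1-simplices (9): [1,2], [1,3], [1,5], [2,3], [2,4], [2,5], [3,4], [3,5], [4,5]
  2-simplices (6): [1,2,3], [1,2,5], [1,3,5], [2,3,4], [2,4,5], [3,4,5]

so the chain groups are C_0 ≅ Z^5, C_1 ≅ Z^9, C_2 ≅ Z^6.

∂_1: C_1 → C_0 maps an edge to its endpoints' difference, ∂[p,q] = q − p. For instance
  ∂[3,5] = [5] − [3].
The resulting 5×9 matrix has rank 4, and its Smith normal form has invariant factors (1,1,1,1).

The boundary map ∂_2: C_2 → C_1 sends each 2-simplex [p,q,r] to [q,r] − [p,r] + [p,q]. For instance
  ∂[1,3,5] = [3,5] − [1,5] + [1,3],
  ∂[2,3,4] = [3,4] − [2,4] + [2,3].
This gives a 9×6 integer matrix of rank 5; reducing to Smith normal form yields diagonal entries (1,1,1,1,1).

Computing H_k = (kernel of ∂_k) / (image of ∂_{k+1}):

  H_0: rank C_0 − rank ∂_1 = 5 − 4 = 1, and the invariant factors of ∂_1 are all 1, so H_0 ≅ Z.
  H_1: rank ker ∂_1 − rank ∂_2 = (9 − 4) − 5 = 0, and the invariant factors of ∂_2 are all 1, so H_1 ≅ 0.
  H_2: rank ker ∂_2 − rank ∂_3 = (6 − 5) − 0 = 1, and there is no ∂_3, so H_2 ≅ Z.

H_0 ≅ Z,  H_1 = 0,  H_2 ≅ Z.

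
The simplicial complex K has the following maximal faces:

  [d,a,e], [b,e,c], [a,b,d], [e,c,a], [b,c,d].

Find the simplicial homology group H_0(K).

K has 5 vertices, 10 edges, 5 triangles.
rank ∂_0 = 0, rank ∂_1 = 4 ⇒ b_0 = 5 − 0 − 4 = 1; all invariant factors of ∂_1 are 1 so no torsion. So H_0 ≅ Z.

H_0 = Z.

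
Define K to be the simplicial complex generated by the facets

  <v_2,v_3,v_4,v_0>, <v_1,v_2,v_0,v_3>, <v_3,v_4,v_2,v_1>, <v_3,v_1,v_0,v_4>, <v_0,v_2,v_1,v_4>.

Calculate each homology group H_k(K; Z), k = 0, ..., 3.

H_0 ≅ Z,  H_1 = 0,  H_2 = 0,  H_3 ≅ Z.

K has 5 vertices, 10 edges, 10 triangles, 5 3-simplices.
rank ∂_0 = 0, rank ∂_1 = 4 ⇒ b_0 = 5 − 0 − 4 = 1; all invariant factors of ∂_1 are 1 so no torsion. So H_0 = Z.
rank ∂_1 = 4, rank ∂_2 = 6 ⇒ b_1 = 10 − 4 − 6 = 0; all invariant factors of ∂_2 are 1 so no torsion. So H_1 = 0.
rank ∂_2 = 6, rank ∂_3 = 4 ⇒ b_2 = 10 − 6 − 4 = 0; all invariant factors of ∂_3 are 1 so no torsion. So H_2 = 0.
rank ∂_3 = 4, rank ∂_4 = 0 ⇒ b_3 = 5 − 4 − 0 = 1. So H_3 = Z.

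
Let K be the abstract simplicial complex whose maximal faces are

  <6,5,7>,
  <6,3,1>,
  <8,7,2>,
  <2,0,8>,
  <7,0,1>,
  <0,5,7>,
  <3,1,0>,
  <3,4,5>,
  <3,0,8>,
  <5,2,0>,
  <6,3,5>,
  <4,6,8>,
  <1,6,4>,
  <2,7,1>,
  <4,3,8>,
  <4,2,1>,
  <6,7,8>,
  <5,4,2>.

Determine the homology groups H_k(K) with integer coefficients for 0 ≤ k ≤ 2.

H_0 ≅ Z,  H_1 ≅ Z ⊕ Z/2Z,  H_2 = 0.

Order the vertices as 0 < 1 < 2 < 3 < 4 < 5 < 6 < 7 < 8. Listing each simplex with vertices in this order, K has dimension 2 with simplices:

  0-simplices (9): [0], [1], [2], [3], [4], [5], [6], [7], [8]
  1-simplices (27): (27 of them)
  2-simplices (18): [0,1,3], [0,1,7], [0,2,5], [0,2,8], [0,3,8], [0,5,7], [1,2,4], [1,2,7], [1,3,6], [1,4,6], [2,4,5], [2,7,8], [3,4,5], [3,4,8], [3,5,6], [4,6,8], [5,6,7], [6,7,8]

Hence C_0 ≅ Z^9, C_1 ≅ Z^27, C_2 ≅ Z^18.

Boundary ∂_1: C_1 → C_0 is given by ∂[p,q] = [q] − [p].
The resulting 9×27 matrix has rank 8, and its Smith normal form has invariant factors (1,1,1,1,1,1,1,1).

∂_2: C_2 → C_1 sends each 2-simplex [p,q,r] to [q,r] − [p,r] + [p,q]. For instance
  ∂[5,6,7] = [6,7] − [5,7] + [5,6],
  ∂[1,2,7] = [2,7] − [1,7] + [1,2].
The resulting 27×18 matrix has rank 18, and its Smith normal form has invariant factors (1,1,1,1,1,1,1,1,1,1,1,1,1,1,1,1,1,2).

From H_k ≅ ker(∂_k) / im(∂_{k+1}) we obtain:

  H_0: rank C_0 − rank ∂_1 = 9 − 8 = 1, and the invariant factors of ∂_1 are all 1, so H_0 = Z.
  H_1: rank ker ∂_1 − rank ∂_2 = (27 − 8) − 18 = 1, and ∂_2 has invariant factor 2 > 1, so H_1 = Z ⊕ Z/2Z.
  H_2: rank ker ∂_2 − rank ∂_3 = (18 − 18) − 0 = 0, and there is no ∂_3, so H_2 = 0.

As a check, the Euler characteristic is 9 − 27 + 18 = 0, which agrees with 1 − 1 + 0 = 0.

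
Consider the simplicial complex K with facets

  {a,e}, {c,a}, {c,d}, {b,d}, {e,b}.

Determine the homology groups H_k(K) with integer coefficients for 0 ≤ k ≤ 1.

H_0 ≅ Z,  H_1 ≅ Z.

Fix the vertex order a < b < c < d < e and write every simplex with vertices in increasing order. Then dim K = 1 and the simplices of K are:

  0-simplices (5): a, b, c, d, e
  1-simplices (5): ac, ae, bd, be, cd

so the chain groups are C_0 ≅ Z^5, C_1 ≅ Z^5.

Boundary ∂_1: C_1 → C_0 sends each edge [p,q] (with p < q) to q − p. For instance
  ∂be = e − b.
This gives a 5×5 integer matrix of rank 4; reducing to Smith normal form yields diagonal entries (1,1,1,1).

Reading off H_k = ker ∂_k / im ∂_{k+1}:

  H_0: rank C_0 − rank ∂_1 = 5 − 4 = 1, and the invariant factors of ∂_1 are all 1, so H_0 = Z.
  H_1: rank ker ∂_1 − rank ∂_2 = (5 − 4) − 0 = 1, and there is no ∂_2, so H_1 = Z.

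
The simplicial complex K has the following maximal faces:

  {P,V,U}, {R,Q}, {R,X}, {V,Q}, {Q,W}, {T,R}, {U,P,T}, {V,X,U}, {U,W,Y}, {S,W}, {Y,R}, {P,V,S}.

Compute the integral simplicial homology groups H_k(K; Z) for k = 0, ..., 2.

H_0 ≅ Z,  H_1 ≅ Z^5,  H_2 = 0.

K has 10 vertices, 19 edges, 5 triangles.
rank ∂_0 = 0, rank ∂_1 = 9 ⇒ b_0 = 10 − 0 − 9 = 1; all invariant factors of ∂_1 are 1 so no torsion. So H_0 = Z.
rank ∂_1 = 9, rank ∂_2 = 5 ⇒ b_1 = 19 − 9 − 5 = 5; all invariant factors of ∂_2 are 1 so no torsion. So H_1 = Z^5.
rank ∂_2 = 5, rank ∂_3 = 0 ⇒ b_2 = 5 − 5 − 0 = 0. So H_2 = 0.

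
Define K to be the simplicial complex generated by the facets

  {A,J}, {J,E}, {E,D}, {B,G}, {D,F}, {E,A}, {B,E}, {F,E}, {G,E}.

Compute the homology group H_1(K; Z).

H_1 = Z^3.

Fix the vertex order A < B < D < E < F < G < J and write every simplex with vertices in increasing order. Then dim K = 1 and the simplices of K are:

  0-simplices (7): A, B, D, E, F, G, J
  1-simplices (9): AE, AJ, BE, BG, DE, DF, EF, EG, EJ

so the chain groups are C_0 ≅ Z^7, C_1 ≅ Z^9.

The boundary map ∂_1: C_1 → C_0 sends each edge [p,q] (with p < q) to q − p. For instance
  ∂EG = G − E.
The 7×9 boundary matrix has rank 6 and Smith normal form diag(1,1,1,1,1,1).

From H_k ≅ ker(∂_k) / im(∂_{k+1}) we obtain:

  H_1: rank ker ∂_1 − rank ∂_2 = (9 − 6) − 0 = 3, and there is no ∂_2, so H_1 = Z^3.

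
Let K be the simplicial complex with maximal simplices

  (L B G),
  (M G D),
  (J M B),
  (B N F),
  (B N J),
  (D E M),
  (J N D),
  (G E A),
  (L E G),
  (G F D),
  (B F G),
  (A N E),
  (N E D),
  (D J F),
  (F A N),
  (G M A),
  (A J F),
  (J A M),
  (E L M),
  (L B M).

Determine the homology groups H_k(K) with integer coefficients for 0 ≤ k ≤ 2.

H_0 = Z,  H_1 = Z ⊕ Z_2,  H_2 = 0.

Take the total order A < B < D < E < F < G < J < L < M < N on the vertex set. Then K (dimension 2) consists of the simplices:

  0-simplices (10): A, B, D, E, F, G, J, L, M, N
  1-simplices (30): AE, AF, AG, AJ, AM, AN, BF, BG, BJ, BL, BM, BN, DE, DF, DG, DJ, DM, DN, EG, EL, EM, EN, FG, FJ, FN, GL, GM, JM, JN, LM
  2-simplices (20): AEG, AEN, AFJ, AFN, AGM, AJM, BFG, BFN, BGL, BJM, BJN, BLM, DEM, DEN, DFG, DFJ, DGM, DJN, EGL, ELM

Hence C_0 ≅ Z^10, C_1 ≅ Z^30, C_2 ≅ Z^20.

∂_1: C_1 → C_0 is given by ∂[p,q] = [q] − [p]. For instance
  ∂AF = F − A.
This gives a 10×30 integer matrix of rank 9; reducing to Smith normal form yields diagonal entries (1,1,1,1,1,1,1,1,1).

The boundary map ∂_2: C_2 → C_1 sends each 2-simplex [p,q,r] to [q,r] − [p,r] + [p,q]. For instance
  ∂DFJ = FJ − DJ + DF,
  ∂BLM = LM − BM + BL.
This gives a 30×20 integer matrix of rank 20; reducing to Smith normal form yields diagonal entries (1,1,1,1,1,1,1,1,1,1,1,1,1,1,1,1,1,1,1,2).

Reading off H_k = ker ∂_k / im ∂_{k+1}:

  H_0: rank C_0 − rank ∂_1 = 10 − 9 = 1, and the invariant factors of ∂_1 are all 1, so H_0 = Z.
  H_1: rank ker ∂_1 − rank ∂_2 = (30 − 9) − 20 = 1, and ∂_2 has invariant factor 2 > 1, so H_1 = Z ⊕ Z_2.
  H_2: rank ker ∂_2 − rank ∂_3 = (20 − 20) − 0 = 0, and there is no ∂_3, so H_2 = 0.

As a check, the Euler characteristic is 10 − 30 + 20 = 0, which agrees with 1 − 1 + 0 = 0.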